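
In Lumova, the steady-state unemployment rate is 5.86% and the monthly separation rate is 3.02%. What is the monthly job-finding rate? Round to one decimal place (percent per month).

Job-finding rate ≈ 48.5% per month.

From u* = s/(s+f): f = s·(1−u)/u.
f = 3.02 × (1 − 0.0586) / 0.0586 = 2.8430 / 0.0586 ≈ 48.5% per month.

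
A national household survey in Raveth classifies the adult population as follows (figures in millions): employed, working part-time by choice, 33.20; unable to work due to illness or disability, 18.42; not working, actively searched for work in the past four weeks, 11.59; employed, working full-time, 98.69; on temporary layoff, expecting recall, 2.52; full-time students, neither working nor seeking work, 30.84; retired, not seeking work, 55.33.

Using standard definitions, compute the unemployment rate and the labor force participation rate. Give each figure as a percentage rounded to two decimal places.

Employed = 33.20 + 98.69 = 131.89 million.
Unemployed = 11.59 + 2.52 = 14.11 million (jobless and actively searching, or on temporary layoff).
Labor force = 131.89 + 14.11 = 146.00 million.
Not in labor force = 18.42 + 30.84 + 55.33 = 104.59 million (those not working and not actively searching are outside the labor force).
Civilian working-age population = 146.00 + 104.59 = 250.59 million.
Unemployment rate = 14.11 / 146.00 = 9.66%.
Labor force participation rate = 146.00 / 250.59 = 58.26%.

Unemployment rate ≈ 9.66%; labor force participation rate ≈ 58.26%.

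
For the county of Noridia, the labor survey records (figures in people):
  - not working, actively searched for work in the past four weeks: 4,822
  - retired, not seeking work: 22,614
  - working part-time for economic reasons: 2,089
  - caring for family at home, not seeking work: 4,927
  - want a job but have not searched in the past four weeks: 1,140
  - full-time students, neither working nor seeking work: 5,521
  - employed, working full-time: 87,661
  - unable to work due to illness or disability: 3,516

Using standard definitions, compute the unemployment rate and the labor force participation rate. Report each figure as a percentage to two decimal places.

Unemployment rate ≈ 5.10%; labor force participation rate ≈ 71.49%.

Employed = 2,089 + 87,661 = 89,750 (anyone who worked, including part-time for economic reasons, counts as employed).
Unemployed = 4,822.
Labor force = 89,750 + 4,822 = 94,572.
Not in labor force = 22,614 + 4,927 + 1,140 + 5,521 + 3,516 = 37,718 (those not working and not actively searching are outside the labor force — including those who want a job but have given up searching).
Civilian working-age population = 94,572 + 37,718 = 132,290.
Unemployment rate = 4,822 / 94,572 = 5.10%.
Labor force participation rate = 94,572 / 132,290 = 71.49%.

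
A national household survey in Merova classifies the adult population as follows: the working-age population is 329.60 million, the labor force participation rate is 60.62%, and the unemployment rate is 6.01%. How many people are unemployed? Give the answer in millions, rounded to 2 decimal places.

Labor force = 0.6062 × 329.60 = 199.80 million.
Unemployed = 0.0601 × 199.80 ≈ 12.01 million.

About 12.01 million are unemployed.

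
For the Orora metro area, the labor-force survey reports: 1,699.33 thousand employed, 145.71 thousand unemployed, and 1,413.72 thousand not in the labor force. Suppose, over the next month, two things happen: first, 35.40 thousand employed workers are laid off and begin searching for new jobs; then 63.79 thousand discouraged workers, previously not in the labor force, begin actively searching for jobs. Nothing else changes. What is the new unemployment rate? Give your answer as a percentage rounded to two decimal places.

Initially, labor force = 1,699.33 + 145.71 = 1,845.04 thousand, so u = 145.71/1,845.04 = 7.90%.
After the first change, employed falls and unemployed rises by 35.40; labor force unchanged → E = 1,663.93, U = 181.11, labor force = 1,845.04 thousand.
After the second change, unemployed and labor force both rise by 63.79 → E = 1,663.93, U = 244.90, labor force = 1,908.83 thousand.
New unemployment rate = 244.90 / 1,908.83 = 12.83%.

New unemployment rate ≈ 12.83%.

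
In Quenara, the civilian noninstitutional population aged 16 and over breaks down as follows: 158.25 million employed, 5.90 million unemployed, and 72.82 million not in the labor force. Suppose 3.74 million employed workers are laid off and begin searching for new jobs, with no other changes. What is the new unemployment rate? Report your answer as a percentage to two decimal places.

New unemployment rate ≈ 5.87%.

Initially, labor force = 158.25 + 5.90 = 164.15 million, so u = 5.90/164.15 = 3.59%.
After the change, employed falls and unemployed rises by 3.74; labor force unchanged → E = 154.51, U = 9.64, labor force = 164.15 million.
New unemployment rate = 9.64 / 164.15 = 5.87%.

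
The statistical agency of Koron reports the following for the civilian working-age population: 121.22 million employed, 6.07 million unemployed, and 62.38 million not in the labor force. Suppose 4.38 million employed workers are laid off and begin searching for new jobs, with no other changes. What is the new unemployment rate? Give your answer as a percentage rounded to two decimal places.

Initially, labor force = 121.22 + 6.07 = 127.29 million, so u = 6.07/127.29 = 4.77%.
After the change, employed falls and unemployed rises by 4.38; labor force unchanged → E = 116.84, U = 10.45, labor force = 127.29 million.
New unemployment rate = 10.45 / 127.29 = 8.21%.

New unemployment rate ≈ 8.21%.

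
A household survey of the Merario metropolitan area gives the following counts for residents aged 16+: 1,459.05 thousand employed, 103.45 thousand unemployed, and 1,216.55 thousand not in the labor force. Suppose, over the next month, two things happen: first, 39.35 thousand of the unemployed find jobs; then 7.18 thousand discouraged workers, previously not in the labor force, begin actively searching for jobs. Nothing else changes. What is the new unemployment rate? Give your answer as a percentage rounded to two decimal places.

New unemployment rate ≈ 4.54%.

Initially, labor force = 1,459.05 + 103.45 = 1,562.50 thousand, so u = 103.45/1,562.50 = 6.62%.
After the first change, unemployed falls and employed rises by 39.35; labor force unchanged → E = 1,498.40, U = 64.10, labor force = 1,562.50 thousand.
After the second change, unemployed and labor force both rise by 7.18 → E = 1,498.40, U = 71.28, labor force = 1,569.68 thousand.
New unemployment rate = 71.28 / 1,569.68 = 4.54%.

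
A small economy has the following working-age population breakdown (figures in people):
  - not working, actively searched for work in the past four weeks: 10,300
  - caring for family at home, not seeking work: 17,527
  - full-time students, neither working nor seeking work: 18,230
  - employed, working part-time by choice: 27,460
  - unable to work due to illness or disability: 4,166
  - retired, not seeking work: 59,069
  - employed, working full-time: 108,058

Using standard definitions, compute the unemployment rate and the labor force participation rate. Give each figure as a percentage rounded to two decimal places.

Unemployment rate ≈ 7.06%; labor force participation rate ≈ 59.56%.

Employed = 27,460 + 108,058 = 135,518.
Unemployed = 10,300.
Labor force = 135,518 + 10,300 = 145,818.
Not in labor force = 17,527 + 18,230 + 4,166 + 59,069 = 98,992 (those not working and not actively searching are outside the labor force).
Civilian working-age population = 145,818 + 98,992 = 244,810.
Unemployment rate = 10,300 / 145,818 = 7.06%.
Labor force participation rate = 145,818 / 244,810 = 59.56%.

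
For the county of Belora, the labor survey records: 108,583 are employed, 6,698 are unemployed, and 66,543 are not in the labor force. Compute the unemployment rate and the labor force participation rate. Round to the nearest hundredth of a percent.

Unemployment rate ≈ 5.81%; labor force participation rate ≈ 63.40%.

Labor force = employed + unemployed = 108,583 + 6,698 = 115,281.
Working-age population = 115,281 + 66,543 = 181,824.
Unemployment rate = 6,698 / 115,281 = 5.81%.
Labor force participation rate = 115,281 / 181,824 = 63.40%.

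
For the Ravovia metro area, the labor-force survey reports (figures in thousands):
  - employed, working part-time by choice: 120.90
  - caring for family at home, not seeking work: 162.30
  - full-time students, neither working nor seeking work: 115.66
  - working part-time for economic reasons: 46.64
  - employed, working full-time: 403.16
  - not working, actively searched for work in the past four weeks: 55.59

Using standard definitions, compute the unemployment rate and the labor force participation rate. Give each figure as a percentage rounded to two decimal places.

Unemployment rate ≈ 8.88%; labor force participation rate ≈ 69.26%.

Employed = 120.90 + 46.64 + 403.16 = 570.70 thousand (anyone who worked, including part-time for economic reasons, counts as employed).
Unemployed = 55.59 thousand.
Labor force = 570.70 + 55.59 = 626.29 thousand.
Not in labor force = 162.30 + 115.66 = 277.96 thousand (those not working and not actively searching are outside the labor force).
Civilian working-age population = 626.29 + 277.96 = 904.25 thousand.
Unemployment rate = 55.59 / 626.29 = 8.88%.
Labor force participation rate = 626.29 / 904.25 = 69.26%.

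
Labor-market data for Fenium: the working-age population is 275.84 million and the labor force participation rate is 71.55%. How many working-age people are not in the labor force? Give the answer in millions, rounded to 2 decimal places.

Share not in the labor force = 1 − 0.7155 = 0.2845.
Not in labor force = 0.2845 × 275.84 ≈ 78.48 million.

About 78.48 million are not in the labor force.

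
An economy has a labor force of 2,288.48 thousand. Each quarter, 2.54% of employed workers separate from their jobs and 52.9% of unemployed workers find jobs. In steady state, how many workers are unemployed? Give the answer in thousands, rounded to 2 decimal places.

Steady-state unemployment rate u* = s/(s+f) = 2.54/(2.54+52.9) = 0.045815.
Unemployed = u* × labor force = 0.045815 × 2,288.48 ≈ 104.85 thousand.

About 104.85 thousand are unemployed in steady state.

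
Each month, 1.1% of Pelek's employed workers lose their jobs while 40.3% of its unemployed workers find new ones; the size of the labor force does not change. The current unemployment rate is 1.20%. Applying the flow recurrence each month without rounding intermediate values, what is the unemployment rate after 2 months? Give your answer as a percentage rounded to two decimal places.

Unemployment rate after two months ≈ 2.16%.

With a fixed labor force, u_{t+1} = u_t + s·(1−u_t) − f·u_t = u_t·(1−s−f) + s.
Here 1−s−f = 0.586 and s = 0.011.
u_1 = 0.012000 × 0.586 + 0.011 = 0.018032.
u_2 = 0.018032 × 0.586 + 0.011 = 0.021567.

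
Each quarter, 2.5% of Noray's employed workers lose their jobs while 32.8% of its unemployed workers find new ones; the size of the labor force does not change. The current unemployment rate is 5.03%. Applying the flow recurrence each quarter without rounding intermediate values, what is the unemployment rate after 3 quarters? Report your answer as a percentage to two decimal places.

Unemployment rate after three quarters ≈ 6.53%.

With a fixed labor force, u_{t+1} = u_t + s·(1−u_t) − f·u_t = u_t·(1−s−f) + s.
Here 1−s−f = 0.647 and s = 0.025.
u_1 = 0.050300 × 0.647 + 0.025 = 0.057544.
u_2 = 0.057544 × 0.647 + 0.025 = 0.062231.
u_3 = 0.062231 × 0.647 + 0.025 = 0.065263.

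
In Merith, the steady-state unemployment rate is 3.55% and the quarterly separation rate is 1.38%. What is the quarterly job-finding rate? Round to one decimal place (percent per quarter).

From u* = s/(s+f): f = s·(1−u)/u.
f = 1.38 × (1 − 0.0355) / 0.0355 = 1.3310 / 0.0355 ≈ 37.5% per quarter.

Job-finding rate ≈ 37.5% per quarter.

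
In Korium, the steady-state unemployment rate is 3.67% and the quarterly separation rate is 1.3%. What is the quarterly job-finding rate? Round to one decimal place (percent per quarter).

Job-finding rate ≈ 34.1% per quarter.

From u* = s/(s+f): f = s·(1−u)/u.
f = 1.3 × (1 − 0.0367) / 0.0367 = 1.2523 / 0.0367 ≈ 34.1% per quarter.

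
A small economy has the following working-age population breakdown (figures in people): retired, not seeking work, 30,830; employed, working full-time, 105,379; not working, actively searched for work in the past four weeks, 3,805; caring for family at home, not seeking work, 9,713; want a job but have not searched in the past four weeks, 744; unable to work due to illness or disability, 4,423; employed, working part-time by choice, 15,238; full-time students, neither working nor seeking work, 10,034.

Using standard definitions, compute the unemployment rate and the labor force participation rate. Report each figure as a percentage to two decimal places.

Unemployment rate ≈ 3.06%; labor force participation rate ≈ 69.06%.

Employed = 105,379 + 15,238 = 120,617.
Unemployed = 3,805.
Labor force = 120,617 + 3,805 = 124,422.
Not in labor force = 30,830 + 9,713 + 744 + 4,423 + 10,034 = 55,744 (those not working and not actively searching are outside the labor force — including those who want a job but have given up searching).
Civilian working-age population = 124,422 + 55,744 = 180,166.
Unemployment rate = 3,805 / 124,422 = 3.06%.
Labor force participation rate = 124,422 / 180,166 = 69.06%.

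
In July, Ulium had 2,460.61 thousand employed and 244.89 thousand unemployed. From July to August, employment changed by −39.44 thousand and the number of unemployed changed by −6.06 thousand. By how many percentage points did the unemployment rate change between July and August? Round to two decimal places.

July: labor force = 2,460.61 + 244.89 = 2,705.50; u = 244.89/2,705.50 = 9.05%.
August: labor force = 2,421.17 + 238.83 = 2,660.00; u = 238.83/2,660.00 = 8.98%.
Change = 8.98% − 9.05% = −0.07 pp.

The unemployment rate changed by −0.07 percentage points.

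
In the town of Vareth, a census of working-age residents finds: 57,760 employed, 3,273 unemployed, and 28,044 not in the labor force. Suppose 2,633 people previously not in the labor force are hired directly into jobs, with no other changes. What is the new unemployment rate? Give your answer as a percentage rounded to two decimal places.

Initially, labor force = 57,760 + 3,273 = 61,033, so u = 3,273/61,033 = 5.36%.
After the change, employed and labor force both rise by 2,633; unemployed unchanged → E = 60,393, U = 3,273, labor force = 63,666.
New unemployment rate = 3,273 / 63,666 = 5.14%.

New unemployment rate ≈ 5.14%.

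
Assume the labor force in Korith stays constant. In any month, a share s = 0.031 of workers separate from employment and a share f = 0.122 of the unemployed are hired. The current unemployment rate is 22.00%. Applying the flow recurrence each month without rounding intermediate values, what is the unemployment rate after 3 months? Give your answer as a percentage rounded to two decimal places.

Unemployment rate after three months ≈ 21.32%.

With a fixed labor force, u_{t+1} = u_t + s·(1−u_t) − f·u_t = u_t·(1−s−f) + s.
Here 1−s−f = 0.847 and s = 0.031.
u_1 = 0.220000 × 0.847 + 0.031 = 0.217340.
u_2 = 0.217340 × 0.847 + 0.031 = 0.215087.
u_3 = 0.215087 × 0.847 + 0.031 = 0.213179.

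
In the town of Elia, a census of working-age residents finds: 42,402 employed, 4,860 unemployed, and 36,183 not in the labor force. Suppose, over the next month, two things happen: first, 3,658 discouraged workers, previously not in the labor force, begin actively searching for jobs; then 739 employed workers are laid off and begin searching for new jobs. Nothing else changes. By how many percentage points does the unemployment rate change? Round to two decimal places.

Initially, labor force = 42,402 + 4,860 = 47,262, so u = 4,860/47,262 = 10.28%.
After the first change, unemployed and labor force both rise by 3,658 → E = 42,402, U = 8,518, labor force = 50,920.
After the second change, employed falls and unemployed rises by 739; labor force unchanged → E = 41,663, U = 9,257, labor force = 50,920.
New unemployment rate = 9,257 / 50,920 = 18.18%.
Change = 18.18% − 10.28% = +7.90 percentage points.

The unemployment rate changes by +7.90 percentage points.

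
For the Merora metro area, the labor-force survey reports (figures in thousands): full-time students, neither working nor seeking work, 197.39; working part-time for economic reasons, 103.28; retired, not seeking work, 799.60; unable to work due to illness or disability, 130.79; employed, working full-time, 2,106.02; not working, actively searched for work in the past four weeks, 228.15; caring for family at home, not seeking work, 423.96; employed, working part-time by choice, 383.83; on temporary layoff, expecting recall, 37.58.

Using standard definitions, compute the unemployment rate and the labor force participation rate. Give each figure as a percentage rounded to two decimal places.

Employed = 103.28 + 2,106.02 + 383.83 = 2,593.13 thousand (anyone who worked, including part-time for economic reasons, counts as employed).
Unemployed = 228.15 + 37.58 = 265.73 thousand (jobless and actively searching, or on temporary layoff).
Labor force = 2,593.13 + 265.73 = 2,858.86 thousand.
Not in labor force = 197.39 + 799.60 + 130.79 + 423.96 = 1,551.74 thousand (those not working and not actively searching are outside the labor force).
Civilian working-age population = 2,858.86 + 1,551.74 = 4,410.60 thousand.
Unemployment rate = 265.73 / 2,858.86 = 9.29%.
Labor force participation rate = 2,858.86 / 4,410.60 = 64.82%.

Unemployment rate ≈ 9.29%; labor force participation rate ≈ 64.82%.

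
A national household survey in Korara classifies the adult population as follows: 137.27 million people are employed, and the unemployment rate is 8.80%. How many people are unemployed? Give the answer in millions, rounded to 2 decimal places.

About 13.25 million are unemployed.

Let U be the number unemployed. The labor force is E + U, and U/(E+U) = 0.0880.
So U = 0.0880 × 137.27 / (1 − 0.0880) = 12.0798 / 0.9120 ≈ 13.25 million.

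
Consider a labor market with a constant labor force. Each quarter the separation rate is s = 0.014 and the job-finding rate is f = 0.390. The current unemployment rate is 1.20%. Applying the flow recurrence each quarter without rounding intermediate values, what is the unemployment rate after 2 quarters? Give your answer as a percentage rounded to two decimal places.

With a fixed labor force, u_{t+1} = u_t + s·(1−u_t) − f·u_t = u_t·(1−s−f) + s.
Here 1−s−f = 0.596 and s = 0.014.
u_1 = 0.012000 × 0.596 + 0.014 = 0.021152.
u_2 = 0.021152 × 0.596 + 0.014 = 0.026607.

Unemployment rate after two quarters ≈ 2.66%.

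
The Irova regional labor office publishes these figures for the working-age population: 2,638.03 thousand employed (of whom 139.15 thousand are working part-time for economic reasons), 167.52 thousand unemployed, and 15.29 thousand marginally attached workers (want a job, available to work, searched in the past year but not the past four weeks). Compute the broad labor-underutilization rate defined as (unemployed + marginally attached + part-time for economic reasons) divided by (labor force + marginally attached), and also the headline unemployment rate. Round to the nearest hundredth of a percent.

Broad underutilization rate ≈ 11.41%; headline unemployment rate ≈ 5.97%.

Labor force = 2,638.03 + 167.52 = 2,805.55 thousand.
Numerator = 167.52 + 15.29 + 139.15 = 321.96 thousand.
Denominator = 2,805.55 + 15.29 = 2,820.84 thousand.
Broad rate = 321.96 / 2,820.84 = 11.41%.
Headline unemployment rate = 167.52 / 2,805.55 = 5.97%.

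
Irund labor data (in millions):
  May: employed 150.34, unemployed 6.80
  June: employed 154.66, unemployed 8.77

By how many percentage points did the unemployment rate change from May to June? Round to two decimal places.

The unemployment rate changed by +1.04 percentage points.

May: labor force = 150.34 + 6.80 = 157.14; u = 6.80/157.14 = 4.33%.
June: labor force = 154.66 + 8.77 = 163.43; u = 8.77/163.43 = 5.37%.
Change = 5.37% − 4.33% = +1.04 pp.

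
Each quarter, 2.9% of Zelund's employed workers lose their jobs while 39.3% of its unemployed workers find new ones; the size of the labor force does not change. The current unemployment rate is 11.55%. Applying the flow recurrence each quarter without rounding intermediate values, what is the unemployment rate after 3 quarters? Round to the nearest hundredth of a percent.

Unemployment rate after three quarters ≈ 7.78%.

With a fixed labor force, u_{t+1} = u_t + s·(1−u_t) − f·u_t = u_t·(1−s−f) + s.
Here 1−s−f = 0.578 and s = 0.029.
u_1 = 0.115500 × 0.578 + 0.029 = 0.095759.
u_2 = 0.095759 × 0.578 + 0.029 = 0.084349.
u_3 = 0.084349 × 0.578 + 0.029 = 0.077754.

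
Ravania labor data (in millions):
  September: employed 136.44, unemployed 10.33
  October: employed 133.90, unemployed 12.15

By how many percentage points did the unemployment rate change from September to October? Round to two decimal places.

The unemployment rate changed by +1.28 percentage points.

September: labor force = 136.44 + 10.33 = 146.77; u = 10.33/146.77 = 7.04%.
October: labor force = 133.90 + 12.15 = 146.05; u = 12.15/146.05 = 8.32%.
Change = 8.32% − 7.04% = +1.28 pp.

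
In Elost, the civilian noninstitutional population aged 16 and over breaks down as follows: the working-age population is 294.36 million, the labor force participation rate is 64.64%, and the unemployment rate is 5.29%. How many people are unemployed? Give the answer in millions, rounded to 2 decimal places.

Labor force = 0.6464 × 294.36 = 190.27 million.
Unemployed = 0.0529 × 190.27 ≈ 10.07 million.

About 10.07 million are unemployed.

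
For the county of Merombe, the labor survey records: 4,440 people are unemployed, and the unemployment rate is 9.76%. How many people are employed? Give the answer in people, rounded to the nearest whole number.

About 41,052 are employed.

Labor force = U / u = 4,440 / 0.0976 ≈ 45,492.
Employed = labor force − unemployed = 45,492 − 4,440 = 41,052.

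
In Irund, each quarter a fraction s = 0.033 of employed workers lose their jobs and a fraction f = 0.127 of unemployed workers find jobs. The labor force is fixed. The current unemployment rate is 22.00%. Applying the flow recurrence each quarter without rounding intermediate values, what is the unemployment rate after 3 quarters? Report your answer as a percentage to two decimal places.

With a fixed labor force, u_{t+1} = u_t + s·(1−u_t) − f·u_t = u_t·(1−s−f) + s.
Here 1−s−f = 0.840 and s = 0.033.
u_1 = 0.220000 × 0.840 + 0.033 = 0.217800.
u_2 = 0.217800 × 0.840 + 0.033 = 0.215952.
u_3 = 0.215952 × 0.840 + 0.033 = 0.214400.

Unemployment rate after three quarters ≈ 21.44%.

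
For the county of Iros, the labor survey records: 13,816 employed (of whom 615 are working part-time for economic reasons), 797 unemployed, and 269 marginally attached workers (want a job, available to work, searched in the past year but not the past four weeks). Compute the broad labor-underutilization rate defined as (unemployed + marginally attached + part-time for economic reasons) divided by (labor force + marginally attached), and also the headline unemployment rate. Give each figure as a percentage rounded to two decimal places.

Broad underutilization rate ≈ 11.30%; headline unemployment rate ≈ 5.45%.

Labor force = 13,816 + 797 = 14,613.
Numerator = 797 + 269 + 615 = 1,681.
Denominator = 14,613 + 269 = 14,882.
Broad rate = 1,681 / 14,882 = 11.30%.
Headline unemployment rate = 797 / 14,613 = 5.45%.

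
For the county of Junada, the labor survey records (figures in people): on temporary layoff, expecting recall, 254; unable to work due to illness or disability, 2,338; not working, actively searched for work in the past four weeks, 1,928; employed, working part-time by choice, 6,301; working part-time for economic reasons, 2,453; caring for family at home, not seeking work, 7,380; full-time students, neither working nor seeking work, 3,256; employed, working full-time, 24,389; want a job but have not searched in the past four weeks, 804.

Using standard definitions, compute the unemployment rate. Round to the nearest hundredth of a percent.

Unemployment rate ≈ 6.18%.

Employed = 6,301 + 2,453 + 24,389 = 33,143 (anyone who worked, including part-time for economic reasons, counts as employed).
Unemployed = 254 + 1,928 = 2,182 (jobless and actively searching, or on temporary layoff).
Labor force = 33,143 + 2,182 = 35,325.
Unemployment rate = 2,182 / 35,325 = 6.18%.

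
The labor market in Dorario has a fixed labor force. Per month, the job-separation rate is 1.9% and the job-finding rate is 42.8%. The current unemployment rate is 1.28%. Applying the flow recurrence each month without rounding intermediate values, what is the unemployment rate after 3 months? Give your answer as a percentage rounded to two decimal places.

Unemployment rate after three months ≈ 3.75%.

With a fixed labor force, u_{t+1} = u_t + s·(1−u_t) − f·u_t = u_t·(1−s−f) + s.
Here 1−s−f = 0.553 and s = 0.019.
u_1 = 0.012800 × 0.553 + 0.019 = 0.026078.
u_2 = 0.026078 × 0.553 + 0.019 = 0.033421.
u_3 = 0.033421 × 0.553 + 0.019 = 0.037482.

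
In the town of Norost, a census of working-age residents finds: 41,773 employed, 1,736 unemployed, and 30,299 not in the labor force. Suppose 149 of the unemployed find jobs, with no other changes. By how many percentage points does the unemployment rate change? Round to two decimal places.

Initially, labor force = 41,773 + 1,736 = 43,509, so u = 1,736/43,509 = 3.99%.
After the change, unemployed falls and employed rises by 149; labor force unchanged → E = 41,922, U = 1,587, labor force = 43,509.
New unemployment rate = 1,587 / 43,509 = 3.65%.
Change = 3.65% − 3.99% = −0.34 percentage points.

The unemployment rate changes by −0.34 percentage points.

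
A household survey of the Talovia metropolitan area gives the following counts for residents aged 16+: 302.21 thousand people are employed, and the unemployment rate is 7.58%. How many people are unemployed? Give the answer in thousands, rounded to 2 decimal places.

About 24.79 thousand are unemployed.

Let U be the number unemployed. The labor force is E + U, and U/(E+U) = 0.0758.
So U = 0.0758 × 302.21 / (1 − 0.0758) = 22.9075 / 0.9242 ≈ 24.79 thousand.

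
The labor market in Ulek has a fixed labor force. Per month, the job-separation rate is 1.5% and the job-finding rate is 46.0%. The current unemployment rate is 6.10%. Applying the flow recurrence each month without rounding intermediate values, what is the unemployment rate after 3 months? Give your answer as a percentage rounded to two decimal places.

Unemployment rate after three months ≈ 3.58%.

With a fixed labor force, u_{t+1} = u_t + s·(1−u_t) − f·u_t = u_t·(1−s−f) + s.
Here 1−s−f = 0.525 and s = 0.015.
u_1 = 0.061000 × 0.525 + 0.015 = 0.047025.
u_2 = 0.047025 × 0.525 + 0.015 = 0.039688.
u_3 = 0.039688 × 0.525 + 0.015 = 0.035836.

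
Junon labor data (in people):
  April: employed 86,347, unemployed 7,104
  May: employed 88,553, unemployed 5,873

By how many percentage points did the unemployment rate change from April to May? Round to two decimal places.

April: labor force = 86,347 + 7,104 = 93,451; u = 7,104/93,451 = 7.60%.
May: labor force = 88,553 + 5,873 = 94,426; u = 5,873/94,426 = 6.22%.
Change = 6.22% − 7.60% = −1.38 pp.

The unemployment rate changed by −1.38 percentage points.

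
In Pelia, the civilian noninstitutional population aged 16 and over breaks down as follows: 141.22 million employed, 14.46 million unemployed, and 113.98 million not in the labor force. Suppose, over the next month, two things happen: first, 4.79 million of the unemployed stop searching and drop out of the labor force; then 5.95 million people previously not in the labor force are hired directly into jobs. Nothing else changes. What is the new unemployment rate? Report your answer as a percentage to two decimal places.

Initially, labor force = 141.22 + 14.46 = 155.68 million, so u = 14.46/155.68 = 9.29%.
After the first change, unemployed and labor force both fall by 4.79 → E = 141.22, U = 9.67, labor force = 150.89 million.
After the second change, employed and labor force both rise by 5.95; unemployed unchanged → E = 147.17, U = 9.67, labor force = 156.84 million.
New unemployment rate = 9.67 / 156.84 = 6.17%.

New unemployment rate ≈ 6.17%.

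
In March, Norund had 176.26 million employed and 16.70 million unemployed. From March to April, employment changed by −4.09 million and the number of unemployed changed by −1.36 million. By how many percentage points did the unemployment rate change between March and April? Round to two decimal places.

The unemployment rate changed by −0.47 percentage points.

March: labor force = 176.26 + 16.70 = 192.96; u = 16.70/192.96 = 8.65%.
April: labor force = 172.17 + 15.34 = 187.51; u = 15.34/187.51 = 8.18%.
Change = 8.18% − 8.65% = −0.47 pp.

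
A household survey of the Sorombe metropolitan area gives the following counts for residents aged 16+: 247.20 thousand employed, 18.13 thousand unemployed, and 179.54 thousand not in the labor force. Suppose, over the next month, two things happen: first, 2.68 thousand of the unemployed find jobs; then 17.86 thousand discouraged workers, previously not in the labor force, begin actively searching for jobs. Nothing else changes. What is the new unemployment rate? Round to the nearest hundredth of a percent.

New unemployment rate ≈ 11.76%.

Initially, labor force = 247.20 + 18.13 = 265.33 thousand, so u = 18.13/265.33 = 6.83%.
After the first change, unemployed falls and employed rises by 2.68; labor force unchanged → E = 249.88, U = 15.45, labor force = 265.33 thousand.
After the second change, unemployed and labor force both rise by 17.86 → E = 249.88, U = 33.31, labor force = 283.19 thousand.
New unemployment rate = 33.31 / 283.19 = 11.76%.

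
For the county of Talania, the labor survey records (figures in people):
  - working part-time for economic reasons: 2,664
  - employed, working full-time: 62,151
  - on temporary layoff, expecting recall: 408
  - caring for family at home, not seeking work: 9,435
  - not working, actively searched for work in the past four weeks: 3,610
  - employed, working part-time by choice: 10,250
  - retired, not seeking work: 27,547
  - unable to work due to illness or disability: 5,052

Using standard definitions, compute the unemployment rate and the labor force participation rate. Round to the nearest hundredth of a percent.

Employed = 2,664 + 62,151 + 10,250 = 75,065 (anyone who worked, including part-time for economic reasons, counts as employed).
Unemployed = 408 + 3,610 = 4,018 (jobless and actively searching, or on temporary layoff).
Labor force = 75,065 + 4,018 = 79,083.
Not in labor force = 9,435 + 27,547 + 5,052 = 42,034 (those not working and not actively searching are outside the labor force).
Civilian working-age population = 79,083 + 42,034 = 121,117.
Unemployment rate = 4,018 / 79,083 = 5.08%.
Labor force participation rate = 79,083 / 121,117 = 65.29%.

Unemployment rate ≈ 5.08%; labor force participation rate ≈ 65.29%.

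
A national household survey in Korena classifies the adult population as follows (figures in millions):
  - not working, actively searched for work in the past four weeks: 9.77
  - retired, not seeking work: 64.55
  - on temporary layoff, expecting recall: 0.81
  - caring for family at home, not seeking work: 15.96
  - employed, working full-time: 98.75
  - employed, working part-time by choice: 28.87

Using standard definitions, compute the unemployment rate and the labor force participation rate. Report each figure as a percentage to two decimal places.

Unemployment rate ≈ 7.66%; labor force participation rate ≈ 63.19%.

Employed = 98.75 + 28.87 = 127.62 million.
Unemployed = 9.77 + 0.81 = 10.58 million (jobless and actively searching, or on temporary layoff).
Labor force = 127.62 + 10.58 = 138.20 million.
Not in labor force = 64.55 + 15.96 = 80.51 million (those not working and not actively searching are outside the labor force).
Civilian working-age population = 138.20 + 80.51 = 218.71 million.
Unemployment rate = 10.58 / 138.20 = 7.66%.
Labor force participation rate = 138.20 / 218.71 = 63.19%.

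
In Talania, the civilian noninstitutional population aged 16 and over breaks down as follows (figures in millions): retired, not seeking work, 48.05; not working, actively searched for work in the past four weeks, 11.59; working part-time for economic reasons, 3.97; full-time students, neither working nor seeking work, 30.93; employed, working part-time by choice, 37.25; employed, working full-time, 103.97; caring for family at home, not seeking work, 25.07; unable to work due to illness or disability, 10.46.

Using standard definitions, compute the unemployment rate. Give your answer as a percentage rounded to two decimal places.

Employed = 3.97 + 37.25 + 103.97 = 145.19 million (anyone who worked, including part-time for economic reasons, counts as employed).
Unemployed = 11.59 million.
Labor force = 145.19 + 11.59 = 156.78 million.
Unemployment rate = 11.59 / 156.78 = 7.39%.

Unemployment rate ≈ 7.39%.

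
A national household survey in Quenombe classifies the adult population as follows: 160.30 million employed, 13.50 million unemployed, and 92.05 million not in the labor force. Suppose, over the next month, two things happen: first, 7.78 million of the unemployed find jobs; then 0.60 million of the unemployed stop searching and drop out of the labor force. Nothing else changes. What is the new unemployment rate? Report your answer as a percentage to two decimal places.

Initially, labor force = 160.30 + 13.50 = 173.80 million, so u = 13.50/173.80 = 7.77%.
After the first change, unemployed falls and employed rises by 7.78; labor force unchanged → E = 168.08, U = 5.72, labor force = 173.80 million.
After the second change, unemployed and labor force both fall by 0.60 → E = 168.08, U = 5.12, labor force = 173.20 million.
New unemployment rate = 5.12 / 173.20 = 2.96%.

New unemployment rate ≈ 2.96%.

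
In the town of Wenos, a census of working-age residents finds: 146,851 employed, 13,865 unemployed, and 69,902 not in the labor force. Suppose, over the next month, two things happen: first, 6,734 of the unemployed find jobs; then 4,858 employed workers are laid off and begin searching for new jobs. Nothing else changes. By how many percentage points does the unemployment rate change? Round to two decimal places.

The unemployment rate changes by −1.17 percentage points.

Initially, labor force = 146,851 + 13,865 = 160,716, so u = 13,865/160,716 = 8.63%.
After the first change, unemployed falls and employed rises by 6,734; labor force unchanged → E = 153,585, U = 7,131, labor force = 160,716.
After the second change, employed falls and unemployed rises by 4,858; labor force unchanged → E = 148,727, U = 11,989, labor force = 160,716.
New unemployment rate = 11,989 / 160,716 = 7.46%.
Change = 7.46% − 8.63% = −1.17 percentage points.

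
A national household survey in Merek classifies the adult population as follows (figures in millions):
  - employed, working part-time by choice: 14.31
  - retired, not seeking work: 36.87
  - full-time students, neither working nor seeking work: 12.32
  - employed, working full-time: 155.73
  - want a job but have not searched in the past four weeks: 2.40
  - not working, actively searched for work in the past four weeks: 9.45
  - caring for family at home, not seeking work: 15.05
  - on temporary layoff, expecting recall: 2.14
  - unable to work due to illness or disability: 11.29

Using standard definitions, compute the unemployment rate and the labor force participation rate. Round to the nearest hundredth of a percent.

Employed = 14.31 + 155.73 = 170.04 million.
Unemployed = 9.45 + 2.14 = 11.59 million (jobless and actively searching, or on temporary layoff).
Labor force = 170.04 + 11.59 = 181.63 million.
Not in labor force = 36.87 + 12.32 + 2.40 + 15.05 + 11.29 = 77.93 million (those not working and not actively searching are outside the labor force — including those who want a job but have given up searching).
Civilian working-age population = 181.63 + 77.93 = 259.56 million.
Unemployment rate = 11.59 / 181.63 = 6.38%.
Labor force participation rate = 181.63 / 259.56 = 69.98%.

Unemployment rate ≈ 6.38%; labor force participation rate ≈ 69.98%.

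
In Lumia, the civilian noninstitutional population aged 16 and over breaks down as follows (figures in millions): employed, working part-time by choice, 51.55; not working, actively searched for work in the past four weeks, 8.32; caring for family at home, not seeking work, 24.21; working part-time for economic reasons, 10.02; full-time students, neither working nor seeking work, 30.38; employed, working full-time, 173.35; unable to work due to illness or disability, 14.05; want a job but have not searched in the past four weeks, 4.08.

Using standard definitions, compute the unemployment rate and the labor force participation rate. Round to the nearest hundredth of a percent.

Employed = 51.55 + 10.02 + 173.35 = 234.92 million (anyone who worked, including part-time for economic reasons, counts as employed).
Unemployed = 8.32 million.
Labor force = 234.92 + 8.32 = 243.24 million.
Not in labor force = 24.21 + 30.38 + 14.05 + 4.08 = 72.72 million (those not working and not actively searching are outside the labor force — including those who want a job but have given up searching).
Civilian working-age population = 243.24 + 72.72 = 315.96 million.
Unemployment rate = 8.32 / 243.24 = 3.42%.
Labor force participation rate = 243.24 / 315.96 = 76.98%.

Unemployment rate ≈ 3.42%; labor force participation rate ≈ 76.98%.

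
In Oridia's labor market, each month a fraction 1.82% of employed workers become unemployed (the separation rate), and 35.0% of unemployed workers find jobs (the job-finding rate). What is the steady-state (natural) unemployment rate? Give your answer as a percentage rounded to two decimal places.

Steady-state unemployment rate ≈ 4.94%.

At steady state the flows balance: s·E = f·U, so U/(E+U) = s/(s+f).
u* = 1.82 / (1.82 + 35.0) = 1.82 / 36.82 = 4.94%.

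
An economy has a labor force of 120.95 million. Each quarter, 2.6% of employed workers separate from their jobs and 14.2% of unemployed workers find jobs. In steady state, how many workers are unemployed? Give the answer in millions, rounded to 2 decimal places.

About 18.72 million are unemployed in steady state.

Steady-state unemployment rate u* = s/(s+f) = 2.6/(2.6+14.2) = 0.154762.
Unemployed = u* × labor force = 0.154762 × 120.95 ≈ 18.72 million.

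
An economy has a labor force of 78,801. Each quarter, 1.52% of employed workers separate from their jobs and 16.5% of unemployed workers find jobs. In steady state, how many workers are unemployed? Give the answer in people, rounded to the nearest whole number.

Steady-state unemployment rate u* = s/(s+f) = 1.52/(1.52+16.5) = 0.084351.
Unemployed = u* × labor force = 0.084351 × 78,801 ≈ 6,647.

About 6,647 are unemployed in steady state.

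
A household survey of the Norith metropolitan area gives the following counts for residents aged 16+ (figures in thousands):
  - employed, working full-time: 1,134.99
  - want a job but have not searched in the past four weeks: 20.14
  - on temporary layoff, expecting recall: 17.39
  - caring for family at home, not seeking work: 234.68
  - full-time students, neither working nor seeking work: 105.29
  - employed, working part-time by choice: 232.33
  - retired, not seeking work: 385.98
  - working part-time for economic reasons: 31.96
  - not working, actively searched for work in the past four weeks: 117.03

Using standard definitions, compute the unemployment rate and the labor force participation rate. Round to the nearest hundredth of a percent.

Unemployment rate ≈ 8.76%; labor force participation rate ≈ 67.27%.

Employed = 1,134.99 + 232.33 + 31.96 = 1,399.28 thousand (anyone who worked, including part-time for economic reasons, counts as employed).
Unemployed = 17.39 + 117.03 = 134.42 thousand (jobless and actively searching, or on temporary layoff).
Labor force = 1,399.28 + 134.42 = 1,533.70 thousand.
Not in labor force = 20.14 + 234.68 + 105.29 + 385.98 = 746.09 thousand (those not working and not actively searching are outside the labor force — including those who want a job but have given up searching).
Civilian working-age population = 1,533.70 + 746.09 = 2,279.79 thousand.
Unemployment rate = 134.42 / 1,533.70 = 8.76%.
Labor force participation rate = 1,533.70 / 2,279.79 = 67.27%.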